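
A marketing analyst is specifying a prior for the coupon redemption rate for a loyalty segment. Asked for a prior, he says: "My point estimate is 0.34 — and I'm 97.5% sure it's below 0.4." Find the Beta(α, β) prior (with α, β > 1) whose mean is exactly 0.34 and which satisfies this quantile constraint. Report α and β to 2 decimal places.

α ≈ 84.32, β ≈ 163.68

With mean 0.34 fixed, write α = 0.34s, β = 0.66s where s = α+β.
Need P(θ < 0.4) = 0.975 under Beta(0.34s, 0.66s). Normal approximation: (q−m)/√(m(1−m)/s) ≈ z_{0.975} = 1.96, so s ≈ 0.34·0.66·(1.96)²/(0.4−0.34)² = 239.5.
At s = 239.5: P(θ<0.4) ≈ 0.973. Adjusting to match 0.975 gives s ≈ 248.01.
So α = 0.34·248.01 ≈ 84.32, β = 0.66·248.01 ≈ 163.68.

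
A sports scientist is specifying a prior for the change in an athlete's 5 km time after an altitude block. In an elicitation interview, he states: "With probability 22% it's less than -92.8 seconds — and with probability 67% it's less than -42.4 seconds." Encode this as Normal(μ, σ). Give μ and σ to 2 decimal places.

μ = -60.69, σ = 41.58

The p-quantile of Normal(μ,σ) is μ + z_p·σ, with z_{0.22} = -0.7722 and z_{0.67} = 0.4399.
Eliminate σ: μ = (z₂·x₁ − z₁·x₂)/(z₂ − z₁) = (0.4399·-92.8 − (-0.7722)·-42.4)/1.212 = -60.69.
Then σ = (x₂ − x₁)/(z₂ − z₁) = (-42.4 − -92.8)/1.212 = 41.58.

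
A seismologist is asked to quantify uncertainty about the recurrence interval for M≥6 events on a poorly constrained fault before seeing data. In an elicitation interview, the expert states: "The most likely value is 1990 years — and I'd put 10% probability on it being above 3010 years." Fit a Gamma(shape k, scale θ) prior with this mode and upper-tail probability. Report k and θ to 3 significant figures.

k ≈ 11.9, θ ≈ 183

Gamma(k,θ) with k>1 has mode (k−1)θ, so θ = 1990/(k−1).
Need P(X < 3010) = 0.9 with θ tied to k this way. Start at k = 2, θ = 1990: P(X<3010) ≈ 0.446.
Too low — raise k to concentrate. Iterating converges to k ≈ 11.9.
Then θ = 1990/(11.9−1) ≈ 183.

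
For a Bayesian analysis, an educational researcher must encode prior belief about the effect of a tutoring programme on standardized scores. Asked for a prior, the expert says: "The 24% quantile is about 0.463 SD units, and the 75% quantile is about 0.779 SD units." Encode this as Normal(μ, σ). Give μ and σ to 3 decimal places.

μ = 0.625, σ = 0.229

The p-quantile of Normal(μ,σ) is μ + z_p·σ, with z_{0.24} = -0.7063 and z_{0.75} = 0.6745.
Eliminate σ: μ = (z₂·x₁ − z₁·x₂)/(z₂ − z₁) = (0.6745·0.463 − (-0.7063)·0.779)/1.381 = 0.625.
Then σ = (x₂ − x₁)/(z₂ − z₁) = (0.779 − 0.463)/1.381 = 0.229.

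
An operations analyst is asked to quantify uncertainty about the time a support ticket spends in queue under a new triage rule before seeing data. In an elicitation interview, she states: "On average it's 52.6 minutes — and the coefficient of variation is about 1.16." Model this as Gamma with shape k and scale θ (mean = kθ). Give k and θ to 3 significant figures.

k ≈ 0.743, θ ≈ 70.8

For Gamma(k, scale θ): mean = kθ, variance = kθ², so CV = 1/√k.
CV = 1.16, hence k = 1/CV² = 0.743.
Then θ = mean/k = 52.6/0.743 = 70.8.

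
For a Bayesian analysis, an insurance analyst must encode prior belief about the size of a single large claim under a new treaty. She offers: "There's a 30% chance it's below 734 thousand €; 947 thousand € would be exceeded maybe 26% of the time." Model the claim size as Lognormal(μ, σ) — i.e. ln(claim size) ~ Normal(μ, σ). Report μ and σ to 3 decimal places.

If T ~ Lognormal(μ,σ) then ln T ~ Normal(μ,σ), so the p-quantile of ln T is μ + z_p·σ.
ln(734) = 6.599 and ln(947) = 6.853; z_{0.3} = -0.5244, z_{0.74} = 0.6433.
σ = (6.853 − 6.599)/(0.6433 − (-0.5244)) = 0.218.
μ = 6.599 − (-0.5244)·0.218 = 6.713.

μ ≈ 6.713, σ ≈ 0.218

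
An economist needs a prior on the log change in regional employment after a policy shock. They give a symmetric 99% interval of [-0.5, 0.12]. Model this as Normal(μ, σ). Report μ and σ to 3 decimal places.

μ = -0.190, σ = 0.120

A symmetric 99% interval runs μ ± z·σ with z = 2.576.
Half-width = 0.31, so σ = 0.31/2.576 = 0.120.
μ is the interval midpoint, -0.190.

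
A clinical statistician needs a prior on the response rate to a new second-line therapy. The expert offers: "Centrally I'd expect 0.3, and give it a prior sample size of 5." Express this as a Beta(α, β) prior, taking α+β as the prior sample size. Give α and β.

Under the effective-sample-size interpretation, Beta(α, β) has prior mean α/(α+β) and prior sample size α+β.
So α+β = 5 and α/(α+β) = 0.3, giving α = 0.3·5 = 1.5 and β = 5 − 1.5 = 3.5.

α = 1.5, β = 3.5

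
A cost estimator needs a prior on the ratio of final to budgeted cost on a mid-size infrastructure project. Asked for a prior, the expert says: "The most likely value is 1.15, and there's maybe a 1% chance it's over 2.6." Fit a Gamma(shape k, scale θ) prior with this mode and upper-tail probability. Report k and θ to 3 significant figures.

k ≈ 8.2, θ ≈ 0.16

Gamma(k,θ) with k>1 has mode (k−1)θ, so θ = 1.15/(k−1).
Need P(X < 2.6) = 0.99 with θ tied to k this way. Start at k = 2, θ = 1.15: P(X<2.6) ≈ 0.660.
Too low — raise k to concentrate. Iterating converges to k ≈ 8.2.
Then θ = 1.15/(8.2−1) ≈ 0.16.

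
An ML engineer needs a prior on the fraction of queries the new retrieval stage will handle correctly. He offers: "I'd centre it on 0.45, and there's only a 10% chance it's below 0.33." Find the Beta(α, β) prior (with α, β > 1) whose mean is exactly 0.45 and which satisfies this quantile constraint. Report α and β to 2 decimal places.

With mean 0.45 fixed, write α = 0.45s, β = 0.55s where s = α+β.
Need P(θ < 0.33) = 0.1 under Beta(0.45s, 0.55s). Normal approximation: (q−m)/√(m(1−m)/s) ≈ z_{0.1} = -1.28, so s ≈ 0.45·0.55·(-1.28)²/(0.33−0.45)² = 28.2.
At s = 28.2: P(θ<0.33) ≈ 0.097. Adjusting to match 0.1 gives s ≈ 27.50.
So α = 0.45·27.50 ≈ 12.37, β = 0.55·27.50 ≈ 15.12.

α ≈ 12.37, β ≈ 15.12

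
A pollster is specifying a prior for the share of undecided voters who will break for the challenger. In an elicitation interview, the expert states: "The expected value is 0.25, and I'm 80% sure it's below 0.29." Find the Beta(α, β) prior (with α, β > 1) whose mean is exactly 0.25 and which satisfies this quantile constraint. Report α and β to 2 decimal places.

α ≈ 20.07, β ≈ 60.20

With mean 0.25 fixed, write α = 0.25s, β = 0.75s where s = α+β.
Need P(θ < 0.29) = 0.8 under Beta(0.25s, 0.75s). Normal approximation: (q−m)/√(m(1−m)/s) ≈ z_{0.8} = 0.842, so s ≈ 0.25·0.75·(0.842)²/(0.29−0.25)² = 83.0.
At s = 83.0: P(θ<0.29) ≈ 0.804. Adjusting to match 0.8 gives s ≈ 80.26.
So α = 0.25·80.26 ≈ 20.07, β = 0.75·80.26 ≈ 60.20.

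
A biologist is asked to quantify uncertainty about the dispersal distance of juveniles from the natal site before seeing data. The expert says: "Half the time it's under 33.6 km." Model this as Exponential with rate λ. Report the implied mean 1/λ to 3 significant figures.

Exponential median = ln 2 / λ, so λ = ln 2 / 33.6 = 0.0206.
Mean = 1/λ = 48.5 km.

mean ≈ 48.5 km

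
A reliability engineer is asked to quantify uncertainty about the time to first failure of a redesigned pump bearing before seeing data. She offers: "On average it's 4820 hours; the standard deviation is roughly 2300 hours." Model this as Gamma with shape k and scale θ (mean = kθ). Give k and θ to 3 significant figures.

For Gamma(k, scale θ): mean = kθ, variance = kθ², so CV = 1/√k.
CV = SD/mean = 2300/4820 = 0.4772, hence k = 1/CV² = 4.39.
Then θ = mean/k = 4820/4.39 = 1100.

k ≈ 4.39, θ ≈ 1100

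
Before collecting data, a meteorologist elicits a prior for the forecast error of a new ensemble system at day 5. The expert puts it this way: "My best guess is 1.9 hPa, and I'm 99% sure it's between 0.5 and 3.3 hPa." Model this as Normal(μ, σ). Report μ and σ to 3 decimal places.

μ = 1.900, σ = 0.544

A symmetric 99% interval runs μ ± z·σ with z = 2.576.
Half-width = 1.4, so σ = 1.4/2.576 = 0.544.
μ is the stated best guess, 1.900.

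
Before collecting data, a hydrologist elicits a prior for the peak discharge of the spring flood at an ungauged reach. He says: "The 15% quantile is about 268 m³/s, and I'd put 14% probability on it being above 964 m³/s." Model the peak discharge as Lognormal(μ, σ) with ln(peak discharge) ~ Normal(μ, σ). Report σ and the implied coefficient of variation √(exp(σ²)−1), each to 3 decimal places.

If T ~ Lognormal(μ,σ) then ln T ~ Normal(μ,σ), so the p-quantile of ln T is μ + z_p·σ.
ln(268) = 5.591 and ln(964) = 6.871; z_{0.15} = -1.036, z_{0.86} = 1.08.
σ = (6.871 − 5.591)/(1.08 − (-1.036)) = 0.605.
μ = 5.591 − (-1.036)·0.605 = 6.218.
CV = √(exp(σ²)−1) = √(exp(0.3657)−1) = 0.664.

σ ≈ 0.605, CV ≈ 0.664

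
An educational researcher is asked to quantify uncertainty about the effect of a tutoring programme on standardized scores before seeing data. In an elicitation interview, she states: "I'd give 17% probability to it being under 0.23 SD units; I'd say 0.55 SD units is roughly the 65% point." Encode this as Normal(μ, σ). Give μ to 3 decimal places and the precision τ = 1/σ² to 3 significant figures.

The p-quantile of Normal(μ,σ) is μ + z_p·σ, with z_{0.17} = -0.9542 and z_{0.65} = 0.3853.
Eliminate σ: μ = (z₂·x₁ − z₁·x₂)/(z₂ − z₁) = (0.3853·0.23 − (-0.9542)·0.55)/1.339 = 0.458.
Then σ = (x₂ − x₁)/(z₂ − z₁) = (0.55 − 0.23)/1.339 = 0.239.
Precision τ = 1/σ² = 1/0.2389² = 17.5.

μ = 0.458, τ = 17.5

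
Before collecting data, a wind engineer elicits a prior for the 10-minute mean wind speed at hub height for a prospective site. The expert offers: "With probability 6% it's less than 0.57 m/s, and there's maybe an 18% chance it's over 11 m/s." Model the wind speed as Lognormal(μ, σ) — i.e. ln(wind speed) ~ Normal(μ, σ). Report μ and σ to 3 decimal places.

μ ≈ 1.301, σ ≈ 1.198

If T ~ Lognormal(μ,σ) then ln T ~ Normal(μ,σ), so the p-quantile of ln T is μ + z_p·σ.
ln(0.57) = -0.5621 and ln(11) = 2.398; z_{0.06} = -1.555, z_{0.82} = 0.9154.
σ = (2.398 − -0.5621)/(0.9154 − (-1.555)) = 1.198.
μ = -0.5621 − (-1.555)·1.198 = 1.301.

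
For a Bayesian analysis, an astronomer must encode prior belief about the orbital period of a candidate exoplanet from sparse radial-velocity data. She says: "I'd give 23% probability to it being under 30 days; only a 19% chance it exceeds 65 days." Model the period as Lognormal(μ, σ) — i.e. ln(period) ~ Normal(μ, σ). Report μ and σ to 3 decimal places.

If T ~ Lognormal(μ,σ) then ln T ~ Normal(μ,σ), so the p-quantile of ln T is μ + z_p·σ.
ln(30) = 3.401 and ln(65) = 4.174; z_{0.23} = -0.7388, z_{0.81} = 0.8779.
σ = (4.174 − 3.401)/(0.8779 − (-0.7388)) = 0.478.
μ = 3.401 − (-0.7388)·0.478 = 3.755.

μ ≈ 3.755, σ ≈ 0.478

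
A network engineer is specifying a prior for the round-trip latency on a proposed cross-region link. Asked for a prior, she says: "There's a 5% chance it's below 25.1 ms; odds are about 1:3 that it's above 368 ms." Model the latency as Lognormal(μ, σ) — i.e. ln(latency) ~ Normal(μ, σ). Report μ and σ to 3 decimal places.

If T ~ Lognormal(μ,σ) then ln T ~ Normal(μ,σ), so the p-quantile of ln T is μ + z_p·σ.
ln(25.1) = 3.223 and ln(368) = 5.908; z_{0.05} = -1.645, z_{0.75} = 0.6745.
σ = (5.908 − 3.223)/(0.6745 − (-1.645)) = 1.158.
μ = 3.223 − (-1.645)·1.158 = 5.127.

μ ≈ 5.127, σ ≈ 1.158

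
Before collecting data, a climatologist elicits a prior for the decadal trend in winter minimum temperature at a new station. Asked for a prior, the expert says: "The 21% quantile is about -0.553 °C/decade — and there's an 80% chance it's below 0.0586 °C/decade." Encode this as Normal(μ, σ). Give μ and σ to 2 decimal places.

For Normal(μ,σ), the p-quantile is μ + z_p·σ. Here z_{0.21} = -0.8064, z_{0.8} = 0.8416.
So -0.553 = μ − 0.8064σ and 0.0586 = μ + 0.8416σ.
Subtracting: σ = (0.0586 − -0.553)/(0.8416 − (-0.8064)) = 0.37.
Then μ = -0.553 − (-0.8064)·0.37 = -0.25.

μ = -0.25, σ = 0.37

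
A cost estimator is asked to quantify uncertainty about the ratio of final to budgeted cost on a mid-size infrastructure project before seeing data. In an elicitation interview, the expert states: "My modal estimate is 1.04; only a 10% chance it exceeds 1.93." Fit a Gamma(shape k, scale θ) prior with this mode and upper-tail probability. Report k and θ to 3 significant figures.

k ≈ 5.99, θ ≈ 0.208

Gamma(k,θ) with k>1 has mode (k−1)θ, so θ = 1.04/(k−1).
Need P(X < 1.93) = 0.9 with θ tied to k this way. Start at k = 2, θ = 1.04: P(X<1.93) ≈ 0.554.
Too low — raise k to concentrate. Iterating converges to k ≈ 5.99.
Then θ = 1.04/(5.99−1) ≈ 0.208.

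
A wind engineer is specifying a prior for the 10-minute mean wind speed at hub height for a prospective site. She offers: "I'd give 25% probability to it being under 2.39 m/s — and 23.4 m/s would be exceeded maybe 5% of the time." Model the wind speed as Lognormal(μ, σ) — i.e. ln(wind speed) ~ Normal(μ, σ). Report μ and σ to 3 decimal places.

μ ≈ 1.535, σ ≈ 0.984

If T ~ Lognormal(μ,σ) then ln T ~ Normal(μ,σ), so the p-quantile of ln T is μ + z_p·σ.
ln(2.39) = 0.8713 and ln(23.4) = 3.153; z_{0.25} = -0.6745, z_{0.95} = 1.645.
σ = (3.153 − 0.8713)/(1.645 − (-0.6745)) = 0.984.
μ = 0.8713 − (-0.6745)·0.984 = 1.535.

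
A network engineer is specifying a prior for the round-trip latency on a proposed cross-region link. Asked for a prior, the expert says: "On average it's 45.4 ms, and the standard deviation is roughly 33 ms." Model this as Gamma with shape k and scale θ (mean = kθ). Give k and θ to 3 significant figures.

k ≈ 1.89, θ ≈ 24

For Gamma(k, scale θ): mean = kθ, variance = kθ², so CV = 1/√k.
CV = SD/mean = 33/45.4 = 0.7269, hence k = 1/CV² = 1.89.
Then θ = mean/k = 45.4/1.89 = 24.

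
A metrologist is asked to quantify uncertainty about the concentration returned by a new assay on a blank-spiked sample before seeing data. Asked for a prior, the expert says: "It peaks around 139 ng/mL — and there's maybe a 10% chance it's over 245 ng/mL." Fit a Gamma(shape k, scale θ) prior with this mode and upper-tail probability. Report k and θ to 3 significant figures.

k ≈ 6.92, θ ≈ 23.5

Gamma(k,θ) with k>1 has mode (k−1)θ, so θ = 139/(k−1).
Need P(X < 245) = 0.9 with θ tied to k this way. Start at k = 2, θ = 139: P(X<245) ≈ 0.526.
Too low — raise k to concentrate. Iterating converges to k ≈ 6.92.
Then θ = 139/(6.92−1) ≈ 23.5.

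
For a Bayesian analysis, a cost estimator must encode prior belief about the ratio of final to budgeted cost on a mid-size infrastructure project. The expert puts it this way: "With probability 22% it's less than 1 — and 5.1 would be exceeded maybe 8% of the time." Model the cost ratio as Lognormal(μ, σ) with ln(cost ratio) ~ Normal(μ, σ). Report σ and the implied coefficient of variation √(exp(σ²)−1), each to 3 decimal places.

σ ≈ 0.748, CV ≈ 0.866

If T ~ Lognormal(μ,σ) then ln T ~ Normal(μ,σ), so the p-quantile of ln T is μ + z_p·σ.
ln(1) = 0 and ln(5.1) = 1.629; z_{0.22} = -0.7722, z_{0.92} = 1.405.
σ = (1.629 − 0)/(1.405 − (-0.7722)) = 0.748.
μ = 0 − (-0.7722)·0.748 = 0.578.
CV = √(exp(σ²)−1) = √(exp(0.5599)−1) = 0.866.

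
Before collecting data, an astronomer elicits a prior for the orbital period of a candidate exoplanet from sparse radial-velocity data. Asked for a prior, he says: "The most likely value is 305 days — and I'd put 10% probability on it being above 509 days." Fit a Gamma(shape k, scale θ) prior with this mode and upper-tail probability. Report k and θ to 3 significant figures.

k ≈ 8.2, θ ≈ 42.3

Gamma(k,θ) with k>1 has mode (k−1)θ, so θ = 305/(k−1).
Need P(X < 509) = 0.9 with θ tied to k this way. Start at k = 2, θ = 305: P(X<509) ≈ 0.497.
Too low — raise k to concentrate. Iterating converges to k ≈ 8.2.
Then θ = 305/(8.2−1) ≈ 42.3.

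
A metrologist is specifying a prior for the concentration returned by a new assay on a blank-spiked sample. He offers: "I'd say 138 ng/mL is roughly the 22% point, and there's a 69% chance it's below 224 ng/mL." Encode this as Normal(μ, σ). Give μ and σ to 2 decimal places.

For Normal(μ,σ), the p-quantile is μ + z_p·σ. Here z_{0.22} = -0.7722, z_{0.69} = 0.4959.
So 138 = μ − 0.7722σ and 224 = μ + 0.4959σ.
Subtracting: σ = (224 − 138)/(0.4959 − (-0.7722)) = 67.82.
Then μ = 138 − (-0.7722)·67.82 = 190.37.

μ = 190.37, σ = 67.82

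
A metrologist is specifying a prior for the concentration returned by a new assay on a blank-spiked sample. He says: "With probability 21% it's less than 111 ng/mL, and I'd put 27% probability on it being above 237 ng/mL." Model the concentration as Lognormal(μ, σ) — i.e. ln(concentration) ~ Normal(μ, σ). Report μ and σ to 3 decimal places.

If T ~ Lognormal(μ,σ) then ln T ~ Normal(μ,σ), so the p-quantile of ln T is μ + z_p·σ.
ln(111) = 4.71 and ln(237) = 5.468; z_{0.21} = -0.8064, z_{0.73} = 0.6128.
σ = (5.468 − 4.71)/(0.6128 − (-0.8064)) = 0.534.
μ = 4.71 − (-0.8064)·0.534 = 5.141.

μ ≈ 5.141, σ ≈ 0.534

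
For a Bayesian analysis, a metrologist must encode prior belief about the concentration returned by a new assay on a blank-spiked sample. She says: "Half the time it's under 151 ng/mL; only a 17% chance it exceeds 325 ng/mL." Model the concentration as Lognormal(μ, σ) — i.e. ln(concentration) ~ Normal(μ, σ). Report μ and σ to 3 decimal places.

If T ~ Lognormal(μ,σ) then ln T ~ Normal(μ,σ), so the p-quantile of ln T is μ + z_p·σ.
ln(151) = 5.017 and ln(325) = 5.784; z_{0.5} = 0, z_{0.83} = 0.9542.
σ = (5.784 − 5.017)/(0.9542 − (0)) = 0.803.
μ = 5.017 − (0)·0.803 = 5.017.

μ ≈ 5.017, σ ≈ 0.803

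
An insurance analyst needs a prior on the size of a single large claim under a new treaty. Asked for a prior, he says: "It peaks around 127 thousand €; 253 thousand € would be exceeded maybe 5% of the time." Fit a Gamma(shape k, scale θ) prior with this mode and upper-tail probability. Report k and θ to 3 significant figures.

k ≈ 6.84, θ ≈ 21.8

Gamma(k,θ) with k>1 has mode (k−1)θ, so θ = 127/(k−1).
Need P(X < 253) = 0.95 with θ tied to k this way. Start at k = 2, θ = 127: P(X<253) ≈ 0.592.
Too low — raise k to concentrate. Iterating converges to k ≈ 6.84.
Then θ = 127/(6.84−1) ≈ 21.8.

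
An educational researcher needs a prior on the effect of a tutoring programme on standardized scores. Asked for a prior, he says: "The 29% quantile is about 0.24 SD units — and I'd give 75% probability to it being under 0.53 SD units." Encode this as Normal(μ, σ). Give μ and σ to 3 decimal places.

For Normal(μ,σ), the p-quantile is μ + z_p·σ. Here z_{0.29} = -0.5534, z_{0.75} = 0.6745.
So 0.24 = μ − 0.5534σ and 0.53 = μ + 0.6745σ.
Subtracting: σ = (0.53 − 0.24)/(0.6745 − (-0.5534)) = 0.236.
Then μ = 0.24 − (-0.5534)·0.236 = 0.371.

μ = 0.371, σ = 0.236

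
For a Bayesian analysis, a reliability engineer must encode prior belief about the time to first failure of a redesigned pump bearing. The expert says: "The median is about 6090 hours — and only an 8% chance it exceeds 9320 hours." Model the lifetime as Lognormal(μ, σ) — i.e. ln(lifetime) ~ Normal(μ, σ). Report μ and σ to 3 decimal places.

If T ~ Lognormal(μ,σ) then ln T ~ Normal(μ,σ), so the p-quantile of ln T is μ + z_p·σ.
ln(6090) = 8.714 and ln(9320) = 9.14; z_{0.5} = 0, z_{0.92} = 1.405.
σ = (9.14 − 8.714)/(1.405 − (0)) = 0.303.
μ = 8.714 − (0)·0.303 = 8.714.

μ ≈ 8.714, σ ≈ 0.303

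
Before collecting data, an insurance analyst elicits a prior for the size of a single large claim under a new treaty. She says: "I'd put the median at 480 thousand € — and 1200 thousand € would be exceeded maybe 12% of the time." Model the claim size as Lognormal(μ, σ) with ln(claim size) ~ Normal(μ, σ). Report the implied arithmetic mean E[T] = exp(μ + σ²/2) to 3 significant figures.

If T ~ Lognormal(μ,σ) then ln T ~ Normal(μ,σ), so the p-quantile of ln T is μ + z_p·σ.
ln(480) = 6.174 and ln(1200) = 7.09; z_{0.5} = 0, z_{0.88} = 1.175.
σ = (7.09 − 6.174)/(1.175 − (0)) = 0.780.
μ = 6.174 − (0)·0.780 = 6.174.
E[T] = exp(μ + σ²/2) = exp(6.174 + 0.3041) = 651 thousand €.

E[T] ≈ 651 thousand €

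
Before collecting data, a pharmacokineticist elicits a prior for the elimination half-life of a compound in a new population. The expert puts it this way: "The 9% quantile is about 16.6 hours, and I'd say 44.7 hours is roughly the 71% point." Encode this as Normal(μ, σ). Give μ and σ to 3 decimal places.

The p-quantile of Normal(μ,σ) is μ + z_p·σ, with z_{0.09} = -1.341 and z_{0.71} = 0.5534.
Eliminate σ: μ = (z₂·x₁ − z₁·x₂)/(z₂ − z₁) = (0.5534·16.6 − (-1.341)·44.7)/1.894 = 36.490.
Then σ = (x₂ − x₁)/(z₂ − z₁) = (44.7 − 16.6)/1.894 = 14.835.

μ = 36.490, σ = 14.835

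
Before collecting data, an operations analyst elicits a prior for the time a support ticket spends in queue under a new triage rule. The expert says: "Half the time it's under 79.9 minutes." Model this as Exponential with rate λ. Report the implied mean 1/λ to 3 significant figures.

mean ≈ 115 minutes

Exponential median = ln 2 / λ, so λ = ln 2 / 79.9 = 0.00868.
Mean = 1/λ = 115 minutes.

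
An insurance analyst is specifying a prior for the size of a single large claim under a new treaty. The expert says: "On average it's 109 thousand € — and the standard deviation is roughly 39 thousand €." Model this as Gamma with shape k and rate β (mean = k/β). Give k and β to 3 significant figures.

For Gamma(k, rate β): mean = k/β, variance = k/β², so CV = 1/√k.
CV = SD/mean = 39/109 = 0.3578, hence k = 1/CV² = 7.81.
Then β = k/mean = 7.81/109 = 0.0717.

k ≈ 7.81, β ≈ 0.0717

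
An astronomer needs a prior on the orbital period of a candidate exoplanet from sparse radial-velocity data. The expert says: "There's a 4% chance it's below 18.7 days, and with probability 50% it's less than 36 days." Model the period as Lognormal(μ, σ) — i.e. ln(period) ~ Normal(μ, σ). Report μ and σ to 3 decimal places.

μ ≈ 3.584, σ ≈ 0.374

If T ~ Lognormal(μ,σ) then ln T ~ Normal(μ,σ), so the p-quantile of ln T is μ + z_p·σ.
ln(18.7) = 2.929 and ln(36) = 3.584; z_{0.04} = -1.751, z_{0.5} = 0.
σ = (3.584 − 2.929)/(0 − (-1.751)) = 0.374.
μ = 2.929 − (-1.751)·0.374 = 3.584.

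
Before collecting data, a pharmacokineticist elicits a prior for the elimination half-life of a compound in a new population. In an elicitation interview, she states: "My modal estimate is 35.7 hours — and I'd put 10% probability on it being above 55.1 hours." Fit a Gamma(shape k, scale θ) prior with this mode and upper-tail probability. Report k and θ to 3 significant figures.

Gamma(k,θ) with k>1 has mode (k−1)θ, so θ = 35.7/(k−1).
Need P(X < 55.1) = 0.9 with θ tied to k this way. Start at k = 2, θ = 35.7: P(X<55.1) ≈ 0.457.
Too low — raise k to concentrate. Iterating converges to k ≈ 10.9.
Then θ = 35.7/(10.9−1) ≈ 3.6.

k ≈ 10.9, θ ≈ 3.6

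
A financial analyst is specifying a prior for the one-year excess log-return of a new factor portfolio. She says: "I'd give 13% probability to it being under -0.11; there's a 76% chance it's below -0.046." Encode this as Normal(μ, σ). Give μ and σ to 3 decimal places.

μ = -0.071, σ = 0.035

For Normal(μ,σ), the p-quantile is μ + z_p·σ. Here z_{0.13} = -1.126, z_{0.76} = 0.7063.
So -0.11 = μ − 1.126σ and -0.046 = μ + 0.7063σ.
Subtracting: σ = (-0.046 − -0.11)/(0.7063 − (-1.126)) = 0.035.
Then μ = -0.11 − (-1.126)·0.035 = -0.071.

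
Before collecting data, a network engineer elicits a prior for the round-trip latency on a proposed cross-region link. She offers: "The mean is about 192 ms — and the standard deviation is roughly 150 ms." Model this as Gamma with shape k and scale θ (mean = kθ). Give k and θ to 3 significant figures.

For Gamma(k, scale θ): mean = kθ, variance = kθ², so CV = 1/√k.
CV = SD/mean = 150/192 = 0.7812, hence k = 1/CV² = 1.64.
Then θ = mean/k = 192/1.64 = 117.

k ≈ 1.64, θ ≈ 117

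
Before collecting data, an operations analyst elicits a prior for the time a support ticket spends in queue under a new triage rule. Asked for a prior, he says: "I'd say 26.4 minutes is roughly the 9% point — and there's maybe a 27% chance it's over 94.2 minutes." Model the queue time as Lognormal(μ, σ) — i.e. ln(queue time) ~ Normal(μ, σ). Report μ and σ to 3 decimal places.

μ ≈ 4.146, σ ≈ 0.651

If T ~ Lognormal(μ,σ) then ln T ~ Normal(μ,σ), so the p-quantile of ln T is μ + z_p·σ.
ln(26.4) = 3.273 and ln(94.2) = 4.545; z_{0.09} = -1.341, z_{0.73} = 0.6128.
σ = (4.545 − 3.273)/(0.6128 − (-1.341)) = 0.651.
μ = 3.273 − (-1.341)·0.651 = 4.146.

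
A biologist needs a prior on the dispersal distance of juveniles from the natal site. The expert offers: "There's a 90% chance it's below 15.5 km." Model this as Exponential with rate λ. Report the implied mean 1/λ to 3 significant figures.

P(T < 15.5) = 1 − e^(−λ·15.5) = 0.9, so λ = −ln(1−0.9)/15.5 = −ln(0.1)/15.5 = 0.149.
Mean = 1/λ = 6.73 km.

mean ≈ 6.73 km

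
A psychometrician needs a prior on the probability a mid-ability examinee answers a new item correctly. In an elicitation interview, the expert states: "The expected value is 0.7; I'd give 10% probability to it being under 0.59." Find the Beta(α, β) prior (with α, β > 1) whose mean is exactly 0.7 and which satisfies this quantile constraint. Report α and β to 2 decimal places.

α ≈ 20.70, β ≈ 8.87

With mean 0.7 fixed, write α = 0.7s, β = 0.3s where s = α+β.
Need P(θ < 0.59) = 0.1 under Beta(0.7s, 0.3s). Normal approximation: (q−m)/√(m(1−m)/s) ≈ z_{0.1} = -1.28, so s ≈ 0.7·0.3·(-1.28)²/(0.59−0.7)² = 28.5.
At s = 28.5: P(θ<0.59) ≈ 0.104. Adjusting to match 0.1 gives s ≈ 29.58.
So α = 0.7·29.58 ≈ 20.70, β = 0.3·29.58 ≈ 8.87.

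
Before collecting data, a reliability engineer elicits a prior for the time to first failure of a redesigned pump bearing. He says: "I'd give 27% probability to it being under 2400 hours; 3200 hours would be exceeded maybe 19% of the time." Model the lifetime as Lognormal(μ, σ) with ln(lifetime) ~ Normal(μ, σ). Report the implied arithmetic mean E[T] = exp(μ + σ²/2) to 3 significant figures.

E[T] ≈ 2750 hours

If T ~ Lognormal(μ,σ) then ln T ~ Normal(μ,σ), so the p-quantile of ln T is μ + z_p·σ.
ln(2400) = 7.783 and ln(3200) = 8.071; z_{0.27} = -0.6128, z_{0.81} = 0.8779.
σ = (8.071 − 7.783)/(0.8779 − (-0.6128)) = 0.193.
μ = 7.783 − (-0.6128)·0.193 = 7.901.
E[T] = exp(μ + σ²/2) = exp(7.901 + 0.0186) = 2750 hours.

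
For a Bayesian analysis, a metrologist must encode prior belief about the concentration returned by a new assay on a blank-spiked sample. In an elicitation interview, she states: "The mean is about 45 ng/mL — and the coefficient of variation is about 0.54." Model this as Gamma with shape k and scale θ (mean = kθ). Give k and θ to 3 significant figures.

k ≈ 3.43, θ ≈ 13.1

For Gamma(k, scale θ): mean = kθ, variance = kθ², so CV = 1/√k.
CV = 0.54, hence k = 1/CV² = 3.43.
Then θ = mean/k = 45/3.43 = 13.1.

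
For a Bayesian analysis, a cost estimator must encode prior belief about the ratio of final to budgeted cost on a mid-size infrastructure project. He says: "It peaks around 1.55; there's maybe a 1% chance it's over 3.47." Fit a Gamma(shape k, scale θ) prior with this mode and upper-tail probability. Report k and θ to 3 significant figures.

Gamma(k,θ) with k>1 has mode (k−1)θ, so θ = 1.55/(k−1).
Need P(X < 3.47) = 0.99 with θ tied to k this way. Start at k = 2, θ = 1.55: P(X<3.47) ≈ 0.655.
Too low — raise k to concentrate. Iterating converges to k ≈ 8.4.
Then θ = 1.55/(8.4−1) ≈ 0.21.

k ≈ 8.4, θ ≈ 0.21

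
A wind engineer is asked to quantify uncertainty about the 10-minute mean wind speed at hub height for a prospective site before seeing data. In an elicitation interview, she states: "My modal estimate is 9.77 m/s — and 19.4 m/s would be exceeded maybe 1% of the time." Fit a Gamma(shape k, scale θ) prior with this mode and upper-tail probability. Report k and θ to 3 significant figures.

k ≈ 11.5, θ ≈ 0.935

Gamma(k,θ) with k>1 has mode (k−1)θ, so θ = 9.77/(k−1).
Need P(X < 19.4) = 0.99 with θ tied to k this way. Start at k = 2, θ = 9.77: P(X<19.4) ≈ 0.590.
Too low — raise k to concentrate. Iterating converges to k ≈ 11.5.
Then θ = 9.77/(11.5−1) ≈ 0.935.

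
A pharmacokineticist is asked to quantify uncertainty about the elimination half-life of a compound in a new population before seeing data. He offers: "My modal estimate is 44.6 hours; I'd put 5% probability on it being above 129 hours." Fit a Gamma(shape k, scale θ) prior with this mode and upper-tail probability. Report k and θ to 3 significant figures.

Gamma(k,θ) with k>1 has mode (k−1)θ, so θ = 44.6/(k−1).
Need P(X < 129) = 0.95 with θ tied to k this way. Start at k = 2, θ = 44.6: P(X<129) ≈ 0.784.
Too low — raise k to concentrate. Iterating converges to k ≈ 3.36.
Then θ = 44.6/(3.36−1) ≈ 18.9.

k ≈ 3.36, θ ≈ 18.9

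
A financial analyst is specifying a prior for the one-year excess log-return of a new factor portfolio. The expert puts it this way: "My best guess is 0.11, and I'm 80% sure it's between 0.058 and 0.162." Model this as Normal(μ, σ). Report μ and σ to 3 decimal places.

μ = 0.110, σ = 0.041

A symmetric 80% interval runs μ ± z·σ with z = 1.282.
Half-width = 0.052, so σ = 0.052/1.282 = 0.041.
μ is the stated best guess, 0.110.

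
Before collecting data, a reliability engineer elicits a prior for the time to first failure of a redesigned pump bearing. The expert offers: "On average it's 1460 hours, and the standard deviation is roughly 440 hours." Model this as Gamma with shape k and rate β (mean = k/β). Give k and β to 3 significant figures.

k ≈ 11, β ≈ 0.00754

For Gamma(k, rate β): mean = k/β, variance = k/β², so CV = 1/√k.
CV = SD/mean = 440/1460 = 0.3014, hence k = 1/CV² = 11.
Then β = k/mean = 11/1460 = 0.00754.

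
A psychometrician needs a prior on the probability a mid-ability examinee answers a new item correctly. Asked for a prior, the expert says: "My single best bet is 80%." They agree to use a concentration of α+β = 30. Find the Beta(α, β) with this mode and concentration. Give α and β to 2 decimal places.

For α,β > 1 the Beta mode is (α−1)/(α+β−2). With α+β = 30, the mode is (α−1)/28.
Set (α−1)/28 = 0.8 → α = 1 + 0.8·28 = 23.40.
β = 30 − α = 6.60.

α = 23.40, β = 6.60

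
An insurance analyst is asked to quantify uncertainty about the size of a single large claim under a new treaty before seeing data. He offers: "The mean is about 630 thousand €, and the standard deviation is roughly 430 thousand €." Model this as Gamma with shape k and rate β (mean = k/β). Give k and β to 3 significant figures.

k ≈ 2.15, β ≈ 0.00341

For Gamma(k, rate β): mean = k/β, variance = k/β², so CV = 1/√k.
CV = SD/mean = 430/630 = 0.6825, hence k = 1/CV² = 2.15.
Then β = k/mean = 2.15/630 = 0.00341.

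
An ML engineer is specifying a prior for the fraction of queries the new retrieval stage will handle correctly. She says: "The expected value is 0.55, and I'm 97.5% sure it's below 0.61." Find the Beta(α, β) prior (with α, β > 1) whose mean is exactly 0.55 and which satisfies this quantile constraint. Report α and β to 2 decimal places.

α ≈ 142.71, β ≈ 116.77

With mean 0.55 fixed, write α = 0.55s, β = 0.45s where s = α+β.
Need P(θ < 0.61) = 0.975 under Beta(0.55s, 0.45s). Normal approximation: (q−m)/√(m(1−m)/s) ≈ z_{0.975} = 1.96, so s ≈ 0.55·0.45·(1.96)²/(0.61−0.55)² = 264.1.
At s = 264.1: P(θ<0.61) ≈ 0.976. Adjusting to match 0.975 gives s ≈ 259.48.
So α = 0.55·259.48 ≈ 142.71, β = 0.45·259.48 ≈ 116.77.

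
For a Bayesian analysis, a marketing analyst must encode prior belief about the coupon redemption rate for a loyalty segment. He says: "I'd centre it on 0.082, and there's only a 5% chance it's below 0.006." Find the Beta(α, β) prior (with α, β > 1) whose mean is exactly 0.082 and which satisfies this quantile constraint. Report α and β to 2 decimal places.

With mean 0.082 fixed, write α = 0.082s, β = 0.918s where s = α+β.
Need P(θ < 0.006) = 0.05 under Beta(0.082s, 0.918s). Normal approximation: (q−m)/√(m(1−m)/s) ≈ z_{0.05} = -1.64, so s ≈ 0.082·0.918·(-1.64)²/(0.006−0.082)² = 35.3.
At s = 35.3: P(θ<0.006) ≈ 0.002. Adjusting to match 0.05 gives s ≈ 13.73.
So α = 0.082·13.73 ≈ 1.13, β = 0.918·13.73 ≈ 12.60.

α ≈ 1.13, β ≈ 12.60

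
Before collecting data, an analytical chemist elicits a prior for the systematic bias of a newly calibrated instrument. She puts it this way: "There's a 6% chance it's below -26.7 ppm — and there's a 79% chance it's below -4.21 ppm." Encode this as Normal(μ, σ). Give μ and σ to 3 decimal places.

μ = -11.891, σ = 9.525

The p-quantile of Normal(μ,σ) is μ + z_p·σ, with z_{0.06} = -1.555 and z_{0.79} = 0.8064.
Eliminate σ: μ = (z₂·x₁ − z₁·x₂)/(z₂ − z₁) = (0.8064·-26.7 − (-1.555)·-4.21)/2.361 = -11.891.
Then σ = (x₂ − x₁)/(z₂ − z₁) = (-4.21 − -26.7)/2.361 = 9.525.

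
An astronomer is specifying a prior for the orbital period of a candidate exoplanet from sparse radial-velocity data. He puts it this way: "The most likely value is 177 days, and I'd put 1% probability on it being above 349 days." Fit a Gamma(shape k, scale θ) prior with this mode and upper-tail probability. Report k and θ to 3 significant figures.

k ≈ 11.7, θ ≈ 16.6

Gamma(k,θ) with k>1 has mode (k−1)θ, so θ = 177/(k−1).
Need P(X < 349) = 0.99 with θ tied to k this way. Start at k = 2, θ = 177: P(X<349) ≈ 0.586.
Too low — raise k to concentrate. Iterating converges to k ≈ 11.7.
Then θ = 177/(11.7−1) ≈ 16.6.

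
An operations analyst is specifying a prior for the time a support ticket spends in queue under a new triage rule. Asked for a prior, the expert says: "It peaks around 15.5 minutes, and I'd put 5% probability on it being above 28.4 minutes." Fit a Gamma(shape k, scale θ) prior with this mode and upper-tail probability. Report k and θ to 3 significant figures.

Gamma(k,θ) with k>1 has mode (k−1)θ, so θ = 15.5/(k−1).
Need P(X < 28.4) = 0.95 with θ tied to k this way. Start at k = 2, θ = 15.5: P(X<28.4) ≈ 0.547.
Too low — raise k to concentrate. Iterating converges to k ≈ 8.59.
Then θ = 15.5/(8.59−1) ≈ 2.04.

k ≈ 8.59, θ ≈ 2.04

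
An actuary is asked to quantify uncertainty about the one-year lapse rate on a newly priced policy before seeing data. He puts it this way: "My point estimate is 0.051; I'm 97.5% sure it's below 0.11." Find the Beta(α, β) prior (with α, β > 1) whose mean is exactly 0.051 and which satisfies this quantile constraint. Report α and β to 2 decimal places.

With mean 0.051 fixed, write α = 0.051s, β = 0.949s where s = α+β.
Need P(θ < 0.11) = 0.975 under Beta(0.051s, 0.949s). Normal approximation: (q−m)/√(m(1−m)/s) ≈ z_{0.975} = 1.96, so s ≈ 0.051·0.949·(1.96)²/(0.11−0.051)² = 53.4.
At s = 53.4: P(θ<0.11) ≈ 0.955. Adjusting to match 0.975 gives s ≈ 76.28.
So α = 0.051·76.28 ≈ 3.89, β = 0.949·76.28 ≈ 72.39.

α ≈ 3.89, β ≈ 72.39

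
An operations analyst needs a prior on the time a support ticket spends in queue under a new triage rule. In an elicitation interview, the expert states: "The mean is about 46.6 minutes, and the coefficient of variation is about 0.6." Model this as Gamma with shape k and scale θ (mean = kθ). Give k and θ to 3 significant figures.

For Gamma(k, scale θ): mean = kθ, variance = kθ², so CV = 1/√k.
CV = 0.6, hence k = 1/CV² = 2.78.
Then θ = mean/k = 46.6/2.78 = 16.8.

k ≈ 2.78, θ ≈ 16.8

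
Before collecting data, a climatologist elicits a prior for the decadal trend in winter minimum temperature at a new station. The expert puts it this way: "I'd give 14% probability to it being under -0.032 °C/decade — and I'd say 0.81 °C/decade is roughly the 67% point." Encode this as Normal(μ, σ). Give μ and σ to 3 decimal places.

μ = 0.566, σ = 0.554

The p-quantile of Normal(μ,σ) is μ + z_p·σ, with z_{0.14} = -1.08 and z_{0.67} = 0.4399.
Eliminate σ: μ = (z₂·x₁ − z₁·x₂)/(z₂ − z₁) = (0.4399·-0.032 − (-1.08)·0.81)/1.52 = 0.566.
Then σ = (x₂ − x₁)/(z₂ − z₁) = (0.81 − -0.032)/1.52 = 0.554.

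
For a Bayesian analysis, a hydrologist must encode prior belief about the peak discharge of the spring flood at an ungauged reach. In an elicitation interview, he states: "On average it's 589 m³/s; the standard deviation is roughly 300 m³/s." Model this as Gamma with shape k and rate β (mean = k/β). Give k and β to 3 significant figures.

For Gamma(k, rate β): mean = k/β, variance = k/β², so CV = 1/√k.
CV = SD/mean = 300/589 = 0.5093, hence k = 1/CV² = 3.85.
Then β = k/mean = 3.85/589 = 0.00654.

k ≈ 3.85, β ≈ 0.00654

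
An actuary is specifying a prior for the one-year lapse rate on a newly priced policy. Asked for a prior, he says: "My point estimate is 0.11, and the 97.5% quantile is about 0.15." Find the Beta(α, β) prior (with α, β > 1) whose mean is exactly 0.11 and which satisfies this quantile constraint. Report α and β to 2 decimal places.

With mean 0.11 fixed, write α = 0.11s, β = 0.89s where s = α+β.
Need P(θ < 0.15) = 0.975 under Beta(0.11s, 0.89s). Normal approximation: (q−m)/√(m(1−m)/s) ≈ z_{0.975} = 1.96, so s ≈ 0.11·0.89·(1.96)²/(0.15−0.11)² = 235.0.
At s = 235.0: P(θ<0.15) ≈ 0.967. Adjusting to match 0.975 gives s ≈ 268.49.
So α = 0.11·268.49 ≈ 29.53, β = 0.89·268.49 ≈ 238.95.

α ≈ 29.53, β ≈ 238.95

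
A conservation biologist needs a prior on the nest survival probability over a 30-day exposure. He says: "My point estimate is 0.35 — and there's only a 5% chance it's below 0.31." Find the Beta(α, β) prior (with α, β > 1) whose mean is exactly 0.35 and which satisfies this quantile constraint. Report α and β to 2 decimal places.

With mean 0.35 fixed, write α = 0.35s, β = 0.65s where s = α+β.
Need P(θ < 0.31) = 0.05 under Beta(0.35s, 0.65s). Normal approximation: (q−m)/√(m(1−m)/s) ≈ z_{0.05} = -1.64, so s ≈ 0.35·0.65·(-1.64)²/(0.31−0.35)² = 384.7.
At s = 384.7: P(θ<0.31) ≈ 0.048. Adjusting to match 0.05 gives s ≈ 375.14.
So α = 0.35·375.14 ≈ 131.30, β = 0.65·375.14 ≈ 243.84.

α ≈ 131.30, β ≈ 243.84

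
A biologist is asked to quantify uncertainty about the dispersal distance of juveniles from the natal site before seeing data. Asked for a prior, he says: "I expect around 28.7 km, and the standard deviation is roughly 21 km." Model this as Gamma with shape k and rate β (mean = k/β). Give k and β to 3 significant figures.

k ≈ 1.87, β ≈ 0.0651

For Gamma(k, rate β): mean = k/β, variance = k/β², so CV = 1/√k.
CV = SD/mean = 21/28.7 = 0.7317, hence k = 1/CV² = 1.87.
Then β = k/mean = 1.87/28.7 = 0.0651.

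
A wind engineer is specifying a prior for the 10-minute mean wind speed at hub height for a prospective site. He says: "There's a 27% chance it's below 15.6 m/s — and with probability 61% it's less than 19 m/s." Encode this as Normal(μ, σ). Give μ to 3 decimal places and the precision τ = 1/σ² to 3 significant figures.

μ = 17.935, τ = 0.0688

The p-quantile of Normal(μ,σ) is μ + z_p·σ, with z_{0.27} = -0.6128 and z_{0.61} = 0.2793.
Eliminate σ: μ = (z₂·x₁ − z₁·x₂)/(z₂ − z₁) = (0.2793·15.6 − (-0.6128)·19)/0.8921 = 17.935.
Then σ = (x₂ − x₁)/(z₂ − z₁) = (19 − 15.6)/0.8921 = 3.811.
Precision τ = 1/σ² = 1/3.811² = 0.0688.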